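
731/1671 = 731/1671 = 0.44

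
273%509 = 273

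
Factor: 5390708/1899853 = 2^2*197^1*199^(-1)*6841^1*9547^( - 1)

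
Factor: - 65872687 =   -  787^1 *83701^1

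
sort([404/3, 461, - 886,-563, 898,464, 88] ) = [-886, - 563,88, 404/3, 461, 464, 898] 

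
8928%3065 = 2798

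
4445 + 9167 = 13612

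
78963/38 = 78963/38 = 2077.97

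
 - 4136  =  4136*(- 1 )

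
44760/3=14920  =  14920.00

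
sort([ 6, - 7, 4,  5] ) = [ - 7, 4, 5, 6]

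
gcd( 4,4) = 4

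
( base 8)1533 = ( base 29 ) 10i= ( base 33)q1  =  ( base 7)2335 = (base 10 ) 859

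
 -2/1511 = - 1  +  1509/1511 = - 0.00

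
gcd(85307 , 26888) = 1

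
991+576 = 1567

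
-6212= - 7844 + 1632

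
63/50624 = 9/7232=0.00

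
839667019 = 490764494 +348902525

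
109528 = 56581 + 52947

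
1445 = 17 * 85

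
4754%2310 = 134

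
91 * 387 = 35217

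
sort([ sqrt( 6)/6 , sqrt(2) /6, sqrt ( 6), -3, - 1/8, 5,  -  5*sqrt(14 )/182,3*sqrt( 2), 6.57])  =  [ - 3, - 1/8,-5*sqrt( 14)/182,sqrt (2) /6, sqrt( 6)/6, sqrt(6), 3*sqrt( 2 ),  5,6.57 ] 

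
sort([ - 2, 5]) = [ - 2,5]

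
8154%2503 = 645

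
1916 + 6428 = 8344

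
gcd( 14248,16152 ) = 8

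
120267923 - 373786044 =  - 253518121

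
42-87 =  - 45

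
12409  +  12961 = 25370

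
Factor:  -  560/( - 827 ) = 2^4*5^1 * 7^1 * 827^( -1)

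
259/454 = 259/454 = 0.57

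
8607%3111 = 2385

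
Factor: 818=2^1*409^1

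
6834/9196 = 3417/4598 = 0.74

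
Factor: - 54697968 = - 2^4*3^2*13^1*61^1*479^1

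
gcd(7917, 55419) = 7917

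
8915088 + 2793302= 11708390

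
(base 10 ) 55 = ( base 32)1N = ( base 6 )131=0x37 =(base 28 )1r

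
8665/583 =8665/583 = 14.86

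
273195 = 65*4203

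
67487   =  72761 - 5274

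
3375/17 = 198 + 9/17=198.53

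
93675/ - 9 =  - 10409 + 2/3 = - 10408.33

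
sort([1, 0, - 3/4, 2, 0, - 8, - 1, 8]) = [ - 8, - 1,- 3/4, 0 , 0,  1,2,8]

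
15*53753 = 806295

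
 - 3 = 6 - 9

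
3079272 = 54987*56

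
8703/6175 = 8703/6175 = 1.41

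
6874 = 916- - 5958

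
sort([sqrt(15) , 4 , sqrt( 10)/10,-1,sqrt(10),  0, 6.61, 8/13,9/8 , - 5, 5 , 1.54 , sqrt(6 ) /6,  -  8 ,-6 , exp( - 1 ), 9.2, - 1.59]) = [  -  8, - 6,  -  5,- 1.59 ,-1, 0 , sqrt( 10)/10 , exp(- 1) , sqrt( 6 )/6 , 8/13,9/8,1.54, sqrt ( 10), sqrt(15 ),4,5, 6.61 , 9.2 ]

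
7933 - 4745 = 3188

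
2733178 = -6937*(- 394 ) 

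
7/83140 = 7/83140 = 0.00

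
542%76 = 10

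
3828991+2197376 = 6026367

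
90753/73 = 1243 + 14/73 = 1243.19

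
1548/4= 387=387.00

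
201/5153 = 201/5153 = 0.04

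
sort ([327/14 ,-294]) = [-294,327/14]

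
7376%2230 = 686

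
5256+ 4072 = 9328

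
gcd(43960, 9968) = 56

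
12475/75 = 499/3 = 166.33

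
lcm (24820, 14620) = 1067260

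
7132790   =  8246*865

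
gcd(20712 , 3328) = 8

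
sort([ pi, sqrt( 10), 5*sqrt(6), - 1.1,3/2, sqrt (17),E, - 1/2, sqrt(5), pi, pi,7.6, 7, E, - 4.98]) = [- 4.98, - 1.1, - 1/2 , 3/2, sqrt(5 ), E, E,pi,pi,pi, sqrt(10),sqrt (17 )  ,  7,  7.6, 5 * sqrt(6) ]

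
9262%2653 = 1303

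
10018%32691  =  10018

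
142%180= 142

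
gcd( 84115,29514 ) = 1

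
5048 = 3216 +1832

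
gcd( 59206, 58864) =2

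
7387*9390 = 69363930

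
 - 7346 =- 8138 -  - 792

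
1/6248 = 1/6248 = 0.00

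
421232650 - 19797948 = 401434702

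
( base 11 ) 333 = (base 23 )h8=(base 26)F9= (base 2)110001111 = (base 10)399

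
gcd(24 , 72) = 24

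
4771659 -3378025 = 1393634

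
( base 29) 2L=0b1001111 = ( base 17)4b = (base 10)79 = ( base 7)142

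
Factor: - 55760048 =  - 2^4*47^1*74149^1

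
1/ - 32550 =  - 1/32550 = - 0.00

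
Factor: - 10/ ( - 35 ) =2/7 = 2^1*7^( - 1 ) 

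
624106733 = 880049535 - 255942802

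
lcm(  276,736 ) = 2208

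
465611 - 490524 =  - 24913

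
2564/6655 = 2564/6655 = 0.39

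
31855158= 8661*3678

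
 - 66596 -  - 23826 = -42770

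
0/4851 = 0 =0.00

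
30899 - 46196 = - 15297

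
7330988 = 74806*98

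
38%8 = 6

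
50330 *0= 0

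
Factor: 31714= 2^1 * 101^1*157^1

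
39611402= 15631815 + 23979587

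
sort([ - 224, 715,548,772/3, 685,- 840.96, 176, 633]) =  [ - 840.96, - 224, 176,772/3,548, 633, 685,715 ] 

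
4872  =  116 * 42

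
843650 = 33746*25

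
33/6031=33/6031 = 0.01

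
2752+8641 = 11393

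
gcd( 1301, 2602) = 1301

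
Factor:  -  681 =-3^1*227^1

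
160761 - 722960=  - 562199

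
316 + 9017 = 9333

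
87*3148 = 273876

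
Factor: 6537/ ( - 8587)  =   - 3^1*31^( - 1)*277^(- 1) * 2179^1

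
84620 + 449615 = 534235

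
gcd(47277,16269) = 51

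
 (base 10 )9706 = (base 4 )2113222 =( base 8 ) 22752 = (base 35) 7WB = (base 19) 17gg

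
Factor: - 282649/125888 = -2^(-6 ) *7^( - 1 )*53^1*281^ ( - 1 )* 5333^1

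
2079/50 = 41+29/50 = 41.58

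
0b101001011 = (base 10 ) 331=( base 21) FG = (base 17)128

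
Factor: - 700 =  - 2^2*5^2*7^1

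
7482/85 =7482/85   =  88.02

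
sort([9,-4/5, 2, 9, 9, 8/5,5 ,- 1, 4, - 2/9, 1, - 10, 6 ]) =[  -  10,  -  1, - 4/5,- 2/9, 1, 8/5, 2,4 , 5, 6, 9,9, 9]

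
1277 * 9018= 11515986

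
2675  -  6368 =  - 3693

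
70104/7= 70104/7 = 10014.86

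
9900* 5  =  49500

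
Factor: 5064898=2^1*2532449^1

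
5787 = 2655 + 3132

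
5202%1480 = 762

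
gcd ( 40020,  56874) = 6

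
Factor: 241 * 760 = 183160  =  2^3* 5^1*19^1 * 241^1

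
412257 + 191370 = 603627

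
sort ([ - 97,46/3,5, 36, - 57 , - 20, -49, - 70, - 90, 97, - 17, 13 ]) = [ - 97, - 90, -70,  -  57, -49, -20, - 17, 5, 13, 46/3, 36, 97 ]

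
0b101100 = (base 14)32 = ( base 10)44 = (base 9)48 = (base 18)28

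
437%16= 5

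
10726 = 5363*2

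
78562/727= 108+46/727 = 108.06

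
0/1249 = 0=   0.00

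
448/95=448/95 =4.72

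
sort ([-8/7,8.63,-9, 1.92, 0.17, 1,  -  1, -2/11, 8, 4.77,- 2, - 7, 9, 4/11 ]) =[-9,  -  7, - 2 , - 8/7, - 1,-2/11, 0.17, 4/11, 1,1.92,4.77, 8 , 8.63 , 9] 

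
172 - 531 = - 359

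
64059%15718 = 1187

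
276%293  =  276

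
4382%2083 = 216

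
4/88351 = 4/88351 = 0.00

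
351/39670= 351/39670  =  0.01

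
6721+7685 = 14406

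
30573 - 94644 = -64071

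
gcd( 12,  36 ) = 12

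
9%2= 1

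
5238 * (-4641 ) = -24309558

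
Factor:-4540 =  - 2^2*5^1*227^1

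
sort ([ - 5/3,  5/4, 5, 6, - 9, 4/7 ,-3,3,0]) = [ - 9, - 3, - 5/3, 0, 4/7, 5/4,3, 5,6]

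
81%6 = 3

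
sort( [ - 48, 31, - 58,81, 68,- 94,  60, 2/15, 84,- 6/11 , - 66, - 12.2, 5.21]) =[  -  94, - 66, - 58,-48, - 12.2, - 6/11, 2/15,5.21, 31, 60, 68, 81, 84]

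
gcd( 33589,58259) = 1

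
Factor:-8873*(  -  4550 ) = 2^1*5^2 * 7^1*13^1*19^1*467^1 =40372150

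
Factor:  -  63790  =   - 2^1*5^1*6379^1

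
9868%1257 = 1069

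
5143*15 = 77145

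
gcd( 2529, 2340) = 9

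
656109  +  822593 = 1478702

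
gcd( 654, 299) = 1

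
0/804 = 0  =  0.00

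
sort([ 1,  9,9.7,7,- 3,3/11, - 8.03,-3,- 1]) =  [ - 8.03 ,- 3,-3,-1,3/11,1,7, 9, 9.7]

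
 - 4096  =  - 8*512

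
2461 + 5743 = 8204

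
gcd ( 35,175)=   35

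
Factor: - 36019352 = -2^3*37^1 * 121687^1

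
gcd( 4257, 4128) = 129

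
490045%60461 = 6357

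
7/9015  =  7/9015 = 0.00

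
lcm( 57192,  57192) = 57192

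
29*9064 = 262856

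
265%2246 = 265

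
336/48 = 7=7.00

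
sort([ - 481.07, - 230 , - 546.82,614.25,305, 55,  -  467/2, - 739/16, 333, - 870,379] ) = [ - 870, - 546.82, - 481.07,-467/2, - 230, -739/16,55, 305,333,379,614.25]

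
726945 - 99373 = 627572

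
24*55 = 1320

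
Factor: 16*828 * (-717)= - 2^6*3^3*23^1*239^1 = - 9498816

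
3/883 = 3/883= 0.00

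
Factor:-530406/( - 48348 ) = 2^( - 1 )*17^(  -  1)*373^1 = 373/34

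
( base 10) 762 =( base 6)3310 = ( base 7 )2136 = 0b1011111010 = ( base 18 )266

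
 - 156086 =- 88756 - 67330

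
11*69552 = 765072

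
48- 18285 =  - 18237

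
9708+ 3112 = 12820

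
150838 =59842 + 90996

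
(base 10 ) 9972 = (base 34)8la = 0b10011011110100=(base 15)2e4c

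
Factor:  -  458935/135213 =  -3^(-1)*5^1*13^( - 1)*263^1*349^1*3467^( - 1)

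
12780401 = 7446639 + 5333762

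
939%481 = 458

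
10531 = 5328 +5203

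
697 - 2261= - 1564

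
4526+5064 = 9590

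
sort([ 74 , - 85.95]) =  [ - 85.95, 74]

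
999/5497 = 999/5497 =0.18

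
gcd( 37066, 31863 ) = 43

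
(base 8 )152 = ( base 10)106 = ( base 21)51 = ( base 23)4e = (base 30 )3g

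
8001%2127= 1620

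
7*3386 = 23702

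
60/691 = 60/691 = 0.09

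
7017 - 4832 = 2185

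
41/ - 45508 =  - 41/45508 = - 0.00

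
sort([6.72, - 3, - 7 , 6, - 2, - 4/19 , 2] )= [ - 7, - 3,-2 , - 4/19, 2,6, 6.72 ] 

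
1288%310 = 48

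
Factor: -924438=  - 2^1*3^1 * 154073^1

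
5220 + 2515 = 7735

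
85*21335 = 1813475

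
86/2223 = 86/2223 = 0.04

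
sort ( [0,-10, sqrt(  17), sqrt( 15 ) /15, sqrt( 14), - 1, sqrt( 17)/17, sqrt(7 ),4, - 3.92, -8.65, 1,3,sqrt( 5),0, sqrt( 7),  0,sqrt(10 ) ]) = [ - 10, - 8.65  ,-3.92,- 1,0,0,0 , sqrt(17)/17 , sqrt( 15 ) /15, 1, sqrt( 5), sqrt( 7),sqrt( 7), 3,sqrt( 10), sqrt( 14),4, sqrt( 17)]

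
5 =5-0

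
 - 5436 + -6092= - 11528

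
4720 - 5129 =-409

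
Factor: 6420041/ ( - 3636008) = - 2^(  -  3) * 454501^(  -  1)*6420041^1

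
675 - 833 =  - 158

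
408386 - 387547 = 20839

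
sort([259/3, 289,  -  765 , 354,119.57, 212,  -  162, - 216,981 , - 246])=[ - 765, - 246, - 216, -162,259/3, 119.57,212,289,354,981 ]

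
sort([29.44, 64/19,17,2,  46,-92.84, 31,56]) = [ - 92.84, 2, 64/19, 17,29.44, 31,46, 56 ]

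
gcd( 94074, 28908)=6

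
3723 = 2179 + 1544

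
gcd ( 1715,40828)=1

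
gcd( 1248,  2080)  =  416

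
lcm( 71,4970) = 4970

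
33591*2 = 67182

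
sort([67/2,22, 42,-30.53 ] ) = [ - 30.53, 22, 67/2, 42 ]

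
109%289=109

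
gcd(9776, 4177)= 1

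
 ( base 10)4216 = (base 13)1bc4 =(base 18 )D04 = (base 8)10170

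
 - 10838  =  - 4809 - 6029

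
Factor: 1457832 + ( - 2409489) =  - 951657 = - 3^1*7^1* 45317^1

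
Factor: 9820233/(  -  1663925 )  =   - 3^2*5^(-2)*19^( - 1 )*31^ (  -  1) *113^(-1) * 1091137^1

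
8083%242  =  97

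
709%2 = 1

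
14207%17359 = 14207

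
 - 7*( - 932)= 6524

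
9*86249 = 776241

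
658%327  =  4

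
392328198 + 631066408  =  1023394606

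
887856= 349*2544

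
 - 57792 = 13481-71273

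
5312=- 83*( - 64 ) 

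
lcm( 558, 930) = 2790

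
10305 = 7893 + 2412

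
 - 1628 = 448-2076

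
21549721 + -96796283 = - 75246562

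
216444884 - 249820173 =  - 33375289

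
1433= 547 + 886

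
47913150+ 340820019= 388733169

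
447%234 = 213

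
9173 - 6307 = 2866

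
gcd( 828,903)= 3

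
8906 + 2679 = 11585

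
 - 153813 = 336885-490698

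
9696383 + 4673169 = 14369552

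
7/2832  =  7/2832 = 0.00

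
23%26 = 23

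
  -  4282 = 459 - 4741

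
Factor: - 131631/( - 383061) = 7^( - 1)*37^( - 1) * 89^1 = 89/259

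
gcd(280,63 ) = 7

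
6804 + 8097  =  14901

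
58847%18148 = 4403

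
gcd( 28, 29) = 1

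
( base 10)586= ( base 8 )1112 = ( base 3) 210201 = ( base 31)IS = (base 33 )HP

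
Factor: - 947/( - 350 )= 2^( - 1)*5^( - 2 ) *7^( - 1)*947^1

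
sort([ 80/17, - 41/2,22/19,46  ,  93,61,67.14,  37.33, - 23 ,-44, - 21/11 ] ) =[ - 44, - 23, - 41/2, - 21/11,22/19, 80/17,37.33,  46,61,67.14,93] 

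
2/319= 2/319 = 0.01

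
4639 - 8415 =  - 3776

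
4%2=0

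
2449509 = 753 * 3253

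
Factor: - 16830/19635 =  - 2^1*3^1*7^( - 1) = - 6/7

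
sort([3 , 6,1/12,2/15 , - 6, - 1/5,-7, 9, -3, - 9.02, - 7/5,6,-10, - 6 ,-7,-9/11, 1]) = [-10,  -  9.02, - 7,-7, - 6, - 6, - 3 , - 7/5,-9/11, - 1/5,1/12,2/15, 1,  3, 6,  6, 9]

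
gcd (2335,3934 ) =1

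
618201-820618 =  - 202417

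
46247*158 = 7307026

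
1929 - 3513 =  - 1584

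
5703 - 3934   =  1769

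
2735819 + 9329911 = 12065730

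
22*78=1716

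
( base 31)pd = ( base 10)788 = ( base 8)1424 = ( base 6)3352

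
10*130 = 1300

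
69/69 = 1 = 1.00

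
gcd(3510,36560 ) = 10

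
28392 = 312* 91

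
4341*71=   308211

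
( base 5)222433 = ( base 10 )7868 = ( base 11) 5A03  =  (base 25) cei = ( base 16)1EBC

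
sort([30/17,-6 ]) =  [ - 6, 30/17]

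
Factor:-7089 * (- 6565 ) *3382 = 2^1*3^1*5^1 * 13^1*17^1*19^1*89^1 * 101^1*139^1 = 157395861870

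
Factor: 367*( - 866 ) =-317822 = - 2^1*367^1*433^1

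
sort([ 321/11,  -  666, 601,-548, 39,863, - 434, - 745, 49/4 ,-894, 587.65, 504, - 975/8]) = [  -  894, - 745,-666,-548,-434,-975/8, 49/4, 321/11,39,504,587.65,601, 863]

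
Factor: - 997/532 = -2^(  -  2) * 7^( - 1) * 19^ ( - 1)*997^1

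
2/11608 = 1/5804  =  0.00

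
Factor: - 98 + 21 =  - 7^1* 11^1=- 77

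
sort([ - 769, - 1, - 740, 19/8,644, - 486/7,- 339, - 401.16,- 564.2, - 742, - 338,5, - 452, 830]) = [ - 769, - 742, - 740, - 564.2, - 452, - 401.16, - 339, - 338, - 486/7,- 1,19/8,  5,644,830]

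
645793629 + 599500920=1245294549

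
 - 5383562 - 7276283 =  - 12659845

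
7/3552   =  7/3552 = 0.00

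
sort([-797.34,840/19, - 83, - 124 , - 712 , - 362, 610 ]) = [ - 797.34,- 712,-362, - 124,- 83, 840/19,610]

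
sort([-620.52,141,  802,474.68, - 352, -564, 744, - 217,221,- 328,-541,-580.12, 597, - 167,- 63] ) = [ - 620.52, - 580.12, - 564,- 541, - 352, - 328 , -217, - 167,  -  63,  141, 221,474.68,597,744,802]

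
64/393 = 64/393 = 0.16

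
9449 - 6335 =3114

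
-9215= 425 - 9640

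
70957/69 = 1028 + 25/69 = 1028.36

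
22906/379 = 22906/379 = 60.44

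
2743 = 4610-1867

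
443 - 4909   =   - 4466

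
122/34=3+10/17 = 3.59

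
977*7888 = 7706576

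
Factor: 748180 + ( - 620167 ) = 3^1 * 71^1*601^1 = 128013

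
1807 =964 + 843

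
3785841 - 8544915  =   - 4759074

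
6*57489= 344934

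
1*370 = 370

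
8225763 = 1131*7273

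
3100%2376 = 724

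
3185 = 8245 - 5060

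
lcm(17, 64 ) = 1088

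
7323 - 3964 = 3359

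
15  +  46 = 61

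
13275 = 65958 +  - 52683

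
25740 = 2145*12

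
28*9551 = 267428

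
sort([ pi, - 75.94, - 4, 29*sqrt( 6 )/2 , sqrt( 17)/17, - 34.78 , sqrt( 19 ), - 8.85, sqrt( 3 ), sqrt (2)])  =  [ - 75.94 ,- 34.78, - 8.85, - 4, sqrt(17 ) /17, sqrt(2) , sqrt( 3 ), pi, sqrt( 19 ) , 29*sqrt(6)/2]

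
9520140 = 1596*5965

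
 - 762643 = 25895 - 788538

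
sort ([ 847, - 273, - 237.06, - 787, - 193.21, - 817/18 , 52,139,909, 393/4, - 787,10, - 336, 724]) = [ - 787, - 787, - 336, - 273,- 237.06, - 193.21 , - 817/18,10,52, 393/4, 139, 724,847,909] 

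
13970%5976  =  2018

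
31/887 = 31/887 = 0.03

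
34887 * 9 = 313983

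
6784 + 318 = 7102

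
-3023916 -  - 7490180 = 4466264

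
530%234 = 62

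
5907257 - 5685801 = 221456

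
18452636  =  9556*1931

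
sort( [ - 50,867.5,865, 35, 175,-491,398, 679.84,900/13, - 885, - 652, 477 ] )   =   [ - 885 ,-652, - 491,- 50,35 , 900/13,175,398, 477,679.84,865,  867.5]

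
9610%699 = 523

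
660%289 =82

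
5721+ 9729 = 15450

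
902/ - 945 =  - 1 + 43/945 = -0.95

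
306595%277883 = 28712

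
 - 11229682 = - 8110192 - 3119490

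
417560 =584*715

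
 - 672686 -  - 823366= 150680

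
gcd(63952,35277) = 1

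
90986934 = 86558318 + 4428616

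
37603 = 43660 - 6057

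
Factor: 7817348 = 2^2*7^1 * 11^1 * 17^1*1493^1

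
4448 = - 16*( - 278)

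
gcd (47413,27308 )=1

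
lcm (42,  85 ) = 3570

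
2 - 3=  - 1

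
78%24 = 6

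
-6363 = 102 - 6465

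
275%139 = 136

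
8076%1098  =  390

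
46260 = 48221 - 1961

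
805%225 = 130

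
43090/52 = 21545/26 = 828.65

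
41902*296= 12402992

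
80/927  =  80/927 = 0.09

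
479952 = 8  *59994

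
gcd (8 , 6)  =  2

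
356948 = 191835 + 165113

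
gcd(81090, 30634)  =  1802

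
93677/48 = 93677/48 = 1951.60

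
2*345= 690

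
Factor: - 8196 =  - 2^2*3^1*683^1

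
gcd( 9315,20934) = 9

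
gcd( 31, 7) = 1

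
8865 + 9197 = 18062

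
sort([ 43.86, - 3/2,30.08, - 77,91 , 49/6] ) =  [ - 77, - 3/2, 49/6 , 30.08, 43.86, 91]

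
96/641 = 96/641 = 0.15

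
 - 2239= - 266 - 1973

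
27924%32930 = 27924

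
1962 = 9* 218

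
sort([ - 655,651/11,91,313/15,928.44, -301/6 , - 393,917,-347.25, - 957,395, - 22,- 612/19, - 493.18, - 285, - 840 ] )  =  [ - 957,  -  840, - 655, - 493.18, - 393, - 347.25, - 285, - 301/6, - 612/19, - 22, 313/15,651/11,91 , 395,917,928.44]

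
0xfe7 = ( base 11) 3071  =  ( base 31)47a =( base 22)891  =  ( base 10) 4071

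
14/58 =7/29 = 0.24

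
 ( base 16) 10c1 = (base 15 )140e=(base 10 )4289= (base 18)d45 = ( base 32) 461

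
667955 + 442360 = 1110315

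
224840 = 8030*28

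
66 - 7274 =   -  7208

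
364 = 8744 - 8380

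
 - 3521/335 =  - 11 + 164/335 = - 10.51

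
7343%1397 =358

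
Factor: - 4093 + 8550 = 4457^1  =  4457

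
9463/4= 9463/4 = 2365.75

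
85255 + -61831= 23424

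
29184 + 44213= 73397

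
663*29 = 19227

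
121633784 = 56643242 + 64990542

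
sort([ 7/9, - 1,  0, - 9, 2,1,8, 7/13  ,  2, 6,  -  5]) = [  -  9 , - 5,-1, 0, 7/13,7/9, 1,2, 2, 6 , 8 ] 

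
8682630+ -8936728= - 254098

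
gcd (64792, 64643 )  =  1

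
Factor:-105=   -  3^1*5^1  *  7^1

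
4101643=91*45073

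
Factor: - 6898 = -2^1*3449^1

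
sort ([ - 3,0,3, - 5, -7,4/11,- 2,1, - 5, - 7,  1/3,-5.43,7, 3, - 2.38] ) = [ - 7, - 7,  -  5.43,-5, - 5, - 3, - 2.38, - 2,  0,1/3,4/11, 1,3 , 3, 7]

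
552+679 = 1231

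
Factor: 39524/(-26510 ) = -2^1*5^( - 1 )*11^ (- 1 )*41^1 = - 82/55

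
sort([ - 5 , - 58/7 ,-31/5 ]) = [ - 58/7 , - 31/5 , - 5]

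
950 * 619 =588050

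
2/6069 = 2/6069 = 0.00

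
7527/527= 14 + 149/527 = 14.28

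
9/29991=3/9997 = 0.00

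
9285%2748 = 1041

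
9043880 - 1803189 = 7240691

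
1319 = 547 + 772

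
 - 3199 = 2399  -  5598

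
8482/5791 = 1 + 2691/5791 = 1.46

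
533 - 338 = 195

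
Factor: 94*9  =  2^1*3^2*47^1=846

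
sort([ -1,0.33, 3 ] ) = [ - 1,0.33,3] 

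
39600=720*55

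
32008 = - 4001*( - 8)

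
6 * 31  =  186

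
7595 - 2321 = 5274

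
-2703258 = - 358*7551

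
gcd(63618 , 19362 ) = 2766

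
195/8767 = 195/8767 = 0.02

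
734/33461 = 734/33461= 0.02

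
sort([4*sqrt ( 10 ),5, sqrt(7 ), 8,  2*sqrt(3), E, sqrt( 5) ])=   [sqrt (5), sqrt( 7), E,2*sqrt( 3) , 5 , 8, 4*sqrt( 10)] 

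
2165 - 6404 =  - 4239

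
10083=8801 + 1282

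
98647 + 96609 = 195256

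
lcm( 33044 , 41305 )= 165220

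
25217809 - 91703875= - 66486066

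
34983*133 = 4652739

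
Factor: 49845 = 3^1 * 5^1*3323^1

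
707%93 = 56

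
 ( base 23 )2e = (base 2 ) 111100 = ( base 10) 60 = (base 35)1P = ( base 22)2G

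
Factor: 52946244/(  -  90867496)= - 2^( - 1)* 3^3 * 13^1* 43^1*877^1*1231^( - 1 ) * 9227^( - 1)  =  -13236561/22716874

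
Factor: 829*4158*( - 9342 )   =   - 2^2*3^6*7^1*11^1*173^1*829^1  =  -32201705844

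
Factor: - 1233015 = - 3^1*5^1 *7^1*11743^1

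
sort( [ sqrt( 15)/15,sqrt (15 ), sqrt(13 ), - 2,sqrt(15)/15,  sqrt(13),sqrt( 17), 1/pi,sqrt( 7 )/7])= [ - 2,  sqrt(15 )/15, sqrt (15 ) /15,1/pi,sqrt(7 ) /7,  sqrt( 13 ),sqrt( 13), sqrt(  15 ), sqrt( 17)]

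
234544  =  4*58636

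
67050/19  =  3528 +18/19 =3528.95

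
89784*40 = 3591360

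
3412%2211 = 1201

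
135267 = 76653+58614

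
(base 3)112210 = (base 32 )cf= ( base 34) bp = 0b110001111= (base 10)399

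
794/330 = 397/165 = 2.41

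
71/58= 71/58 = 1.22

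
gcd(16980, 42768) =12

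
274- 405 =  - 131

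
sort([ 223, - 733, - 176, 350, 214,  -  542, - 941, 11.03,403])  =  [-941 ,-733 , - 542, - 176, 11.03, 214,223, 350, 403] 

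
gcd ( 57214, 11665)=1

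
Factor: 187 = 11^1*17^1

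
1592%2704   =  1592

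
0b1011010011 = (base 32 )mj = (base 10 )723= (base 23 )18a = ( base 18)243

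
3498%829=182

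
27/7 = 3 + 6/7 =3.86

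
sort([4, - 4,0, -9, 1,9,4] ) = [ - 9,-4,0,1 , 4, 4,9]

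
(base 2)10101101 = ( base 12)125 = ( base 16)ad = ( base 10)173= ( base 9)212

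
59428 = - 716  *( - 83)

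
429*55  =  23595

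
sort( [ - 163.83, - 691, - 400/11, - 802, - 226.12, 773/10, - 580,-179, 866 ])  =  [ -802,  -  691, - 580, - 226.12, - 179, - 163.83, - 400/11, 773/10,866] 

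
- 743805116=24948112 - 768753228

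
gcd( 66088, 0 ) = 66088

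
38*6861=260718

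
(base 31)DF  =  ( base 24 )HA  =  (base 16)1a2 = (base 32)D2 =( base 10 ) 418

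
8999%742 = 95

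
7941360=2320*3423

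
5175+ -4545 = 630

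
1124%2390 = 1124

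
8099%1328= 131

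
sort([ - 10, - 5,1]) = [ - 10, -5, 1]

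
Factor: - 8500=-2^2*5^3*17^1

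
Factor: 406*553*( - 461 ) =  - 2^1*7^2*29^1*79^1*461^1  =  - 103502798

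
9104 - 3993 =5111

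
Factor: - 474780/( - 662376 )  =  205/286 =2^( - 1 )*5^1*11^( -1)*13^( - 1 )*41^1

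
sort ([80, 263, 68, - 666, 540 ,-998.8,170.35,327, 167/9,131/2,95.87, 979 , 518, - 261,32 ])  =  [ - 998.8,- 666,-261,167/9, 32, 131/2, 68,80, 95.87,170.35,263 , 327, 518, 540, 979]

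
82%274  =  82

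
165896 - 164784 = 1112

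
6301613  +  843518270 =849819883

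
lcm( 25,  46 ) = 1150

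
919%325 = 269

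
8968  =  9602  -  634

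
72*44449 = 3200328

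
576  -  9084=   -  8508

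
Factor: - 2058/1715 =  - 2^1*3^1*5^( - 1) = - 6/5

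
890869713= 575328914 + 315540799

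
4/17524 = 1/4381 = 0.00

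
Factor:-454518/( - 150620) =2^( - 1) * 3^3*5^( - 1)*17^(- 1 ) * 19^1 = 513/170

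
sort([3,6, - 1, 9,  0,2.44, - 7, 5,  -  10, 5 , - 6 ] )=[ - 10, - 7, - 6, - 1, 0,2.44,3,  5, 5, 6,9 ] 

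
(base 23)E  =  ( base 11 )13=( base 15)e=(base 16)E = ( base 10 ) 14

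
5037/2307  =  1679/769= 2.18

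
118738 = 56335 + 62403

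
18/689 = 18/689 = 0.03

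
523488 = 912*574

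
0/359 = 0 = 0.00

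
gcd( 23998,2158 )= 26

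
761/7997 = 761/7997 = 0.10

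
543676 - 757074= - 213398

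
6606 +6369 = 12975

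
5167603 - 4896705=270898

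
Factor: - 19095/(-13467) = 95/67 = 5^1 * 19^1*67^( - 1)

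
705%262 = 181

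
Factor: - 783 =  - 3^3*29^1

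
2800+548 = 3348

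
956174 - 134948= 821226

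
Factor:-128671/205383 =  - 577/921 =-3^( - 1)*307^( - 1 ) *577^1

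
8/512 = 1/64= 0.02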